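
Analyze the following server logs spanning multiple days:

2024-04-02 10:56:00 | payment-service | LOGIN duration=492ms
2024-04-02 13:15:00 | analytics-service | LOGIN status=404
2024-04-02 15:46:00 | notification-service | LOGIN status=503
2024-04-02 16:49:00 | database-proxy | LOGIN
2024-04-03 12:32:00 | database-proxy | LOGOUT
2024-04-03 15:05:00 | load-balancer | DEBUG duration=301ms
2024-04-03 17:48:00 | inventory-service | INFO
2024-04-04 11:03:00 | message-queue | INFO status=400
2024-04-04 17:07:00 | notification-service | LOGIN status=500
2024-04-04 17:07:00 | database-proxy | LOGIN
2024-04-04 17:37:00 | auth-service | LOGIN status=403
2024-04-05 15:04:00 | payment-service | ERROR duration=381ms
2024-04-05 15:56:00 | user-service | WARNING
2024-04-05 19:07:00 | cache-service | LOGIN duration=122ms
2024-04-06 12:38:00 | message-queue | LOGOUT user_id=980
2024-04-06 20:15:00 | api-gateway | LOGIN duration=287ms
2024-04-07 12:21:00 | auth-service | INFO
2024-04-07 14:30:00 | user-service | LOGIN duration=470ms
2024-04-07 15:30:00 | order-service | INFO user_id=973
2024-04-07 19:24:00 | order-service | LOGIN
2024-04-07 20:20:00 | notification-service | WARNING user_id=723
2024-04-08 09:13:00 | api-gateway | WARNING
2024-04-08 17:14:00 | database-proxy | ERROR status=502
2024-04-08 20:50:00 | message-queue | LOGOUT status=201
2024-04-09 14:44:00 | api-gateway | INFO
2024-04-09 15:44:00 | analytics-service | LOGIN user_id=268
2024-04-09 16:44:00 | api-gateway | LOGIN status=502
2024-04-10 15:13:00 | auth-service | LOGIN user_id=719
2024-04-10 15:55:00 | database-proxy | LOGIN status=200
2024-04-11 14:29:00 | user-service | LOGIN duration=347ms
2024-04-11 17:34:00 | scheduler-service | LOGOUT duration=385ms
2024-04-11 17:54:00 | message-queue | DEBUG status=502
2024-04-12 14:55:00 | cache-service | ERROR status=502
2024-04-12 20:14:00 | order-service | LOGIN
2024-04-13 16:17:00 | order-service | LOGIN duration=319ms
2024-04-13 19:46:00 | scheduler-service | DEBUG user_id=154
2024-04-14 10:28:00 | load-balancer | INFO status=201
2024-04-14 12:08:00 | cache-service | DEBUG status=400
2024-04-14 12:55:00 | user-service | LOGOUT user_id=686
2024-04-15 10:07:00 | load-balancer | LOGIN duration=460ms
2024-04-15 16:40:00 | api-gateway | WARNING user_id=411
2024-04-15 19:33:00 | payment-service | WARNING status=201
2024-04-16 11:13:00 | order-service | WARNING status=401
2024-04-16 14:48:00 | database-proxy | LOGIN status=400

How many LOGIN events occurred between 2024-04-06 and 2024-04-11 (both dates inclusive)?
8

To filter by date range:

1. Date range: 2024-04-06 through 2024-04-11, both dates inclusive
2. Filter for LOGIN events whose date falls in this range
3. Count matching events: 8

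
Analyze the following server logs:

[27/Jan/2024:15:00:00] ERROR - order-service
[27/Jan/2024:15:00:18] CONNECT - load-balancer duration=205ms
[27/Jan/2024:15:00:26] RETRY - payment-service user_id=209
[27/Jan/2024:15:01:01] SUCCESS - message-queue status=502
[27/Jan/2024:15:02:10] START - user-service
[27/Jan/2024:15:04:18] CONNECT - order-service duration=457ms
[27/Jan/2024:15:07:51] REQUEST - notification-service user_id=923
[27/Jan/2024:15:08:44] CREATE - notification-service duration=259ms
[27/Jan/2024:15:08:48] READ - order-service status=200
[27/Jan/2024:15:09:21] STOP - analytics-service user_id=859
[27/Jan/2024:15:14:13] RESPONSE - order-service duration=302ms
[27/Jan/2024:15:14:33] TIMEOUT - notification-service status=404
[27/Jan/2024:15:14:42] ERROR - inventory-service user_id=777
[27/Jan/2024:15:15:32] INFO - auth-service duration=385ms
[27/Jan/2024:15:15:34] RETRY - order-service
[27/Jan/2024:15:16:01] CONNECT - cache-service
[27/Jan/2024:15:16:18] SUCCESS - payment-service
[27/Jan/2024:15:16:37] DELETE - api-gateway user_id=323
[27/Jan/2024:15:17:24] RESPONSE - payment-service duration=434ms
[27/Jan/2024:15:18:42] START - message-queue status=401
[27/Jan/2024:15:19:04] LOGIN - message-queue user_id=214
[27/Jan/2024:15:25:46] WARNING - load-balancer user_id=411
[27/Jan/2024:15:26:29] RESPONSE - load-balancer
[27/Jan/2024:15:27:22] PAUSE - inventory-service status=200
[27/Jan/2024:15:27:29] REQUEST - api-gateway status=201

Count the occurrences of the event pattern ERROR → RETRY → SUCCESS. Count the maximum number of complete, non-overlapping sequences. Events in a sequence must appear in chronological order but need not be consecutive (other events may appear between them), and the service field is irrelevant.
2

To count sequences:

1. Look for pattern: ERROR → RETRY → SUCCESS
2. Greedily scan the log in chronological order, matching each sequence element in turn (ignoring service)
3. Each time the full pattern completes, increment the count and restart matching from the next event
4. Complete non-overlapping sequences found: 2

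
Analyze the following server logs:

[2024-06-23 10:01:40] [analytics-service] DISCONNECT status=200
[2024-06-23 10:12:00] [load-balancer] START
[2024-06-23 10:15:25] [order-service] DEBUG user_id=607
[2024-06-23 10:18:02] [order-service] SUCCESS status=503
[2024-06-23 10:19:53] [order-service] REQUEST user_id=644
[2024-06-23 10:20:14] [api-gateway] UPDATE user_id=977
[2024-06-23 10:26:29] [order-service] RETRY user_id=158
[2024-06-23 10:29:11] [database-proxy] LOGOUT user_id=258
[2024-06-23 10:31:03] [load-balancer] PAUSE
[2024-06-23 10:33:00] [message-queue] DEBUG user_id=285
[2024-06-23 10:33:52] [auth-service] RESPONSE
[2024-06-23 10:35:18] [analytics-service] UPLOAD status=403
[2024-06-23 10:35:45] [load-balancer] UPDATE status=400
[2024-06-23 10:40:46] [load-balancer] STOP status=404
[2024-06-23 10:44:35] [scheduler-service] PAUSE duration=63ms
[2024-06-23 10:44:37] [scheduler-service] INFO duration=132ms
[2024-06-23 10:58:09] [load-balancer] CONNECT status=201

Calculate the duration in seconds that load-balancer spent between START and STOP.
1726

To calculate state duration:

1. Find START event for load-balancer: 2024-06-23 10:12:00
2. Find STOP event for load-balancer: 2024-06-23 10:40:46
3. Calculate duration: 2024-06-23 10:40:46 - 2024-06-23 10:12:00 = 1726 seconds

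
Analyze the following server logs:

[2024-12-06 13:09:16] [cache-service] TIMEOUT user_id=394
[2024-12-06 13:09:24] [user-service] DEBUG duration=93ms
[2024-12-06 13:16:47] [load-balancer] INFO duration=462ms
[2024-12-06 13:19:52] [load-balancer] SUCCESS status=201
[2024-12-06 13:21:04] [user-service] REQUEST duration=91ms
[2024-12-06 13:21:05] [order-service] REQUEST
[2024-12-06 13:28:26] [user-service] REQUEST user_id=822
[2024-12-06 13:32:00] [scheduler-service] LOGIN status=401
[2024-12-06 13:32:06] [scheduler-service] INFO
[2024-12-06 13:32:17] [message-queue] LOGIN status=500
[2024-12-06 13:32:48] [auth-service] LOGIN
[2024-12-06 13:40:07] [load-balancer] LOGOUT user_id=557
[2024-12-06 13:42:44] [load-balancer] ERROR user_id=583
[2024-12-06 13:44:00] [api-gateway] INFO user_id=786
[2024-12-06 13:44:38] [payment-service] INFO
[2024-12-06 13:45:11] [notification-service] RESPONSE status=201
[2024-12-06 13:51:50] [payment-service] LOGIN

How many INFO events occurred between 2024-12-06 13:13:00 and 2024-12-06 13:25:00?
1

To count events in the time window:

1. Window boundaries: 2024-12-06 13:13:00 to 2024-12-06 13:25:00
2. Filter for INFO events within this window
3. Count matching events: 1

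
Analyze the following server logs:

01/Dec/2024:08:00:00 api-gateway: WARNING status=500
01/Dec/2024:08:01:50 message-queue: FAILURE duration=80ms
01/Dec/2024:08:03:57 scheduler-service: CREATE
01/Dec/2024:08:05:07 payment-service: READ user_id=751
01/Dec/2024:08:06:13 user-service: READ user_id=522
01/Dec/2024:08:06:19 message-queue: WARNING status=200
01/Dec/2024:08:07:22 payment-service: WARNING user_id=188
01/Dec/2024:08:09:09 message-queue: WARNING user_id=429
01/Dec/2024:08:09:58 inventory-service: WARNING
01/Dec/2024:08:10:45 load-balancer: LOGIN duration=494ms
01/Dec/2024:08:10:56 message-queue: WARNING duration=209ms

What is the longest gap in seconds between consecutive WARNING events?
379

To find the longest gap:

1. Extract all WARNING events in chronological order
2. Calculate time differences between consecutive events
3. Find the maximum difference
4. Longest gap: 379 seconds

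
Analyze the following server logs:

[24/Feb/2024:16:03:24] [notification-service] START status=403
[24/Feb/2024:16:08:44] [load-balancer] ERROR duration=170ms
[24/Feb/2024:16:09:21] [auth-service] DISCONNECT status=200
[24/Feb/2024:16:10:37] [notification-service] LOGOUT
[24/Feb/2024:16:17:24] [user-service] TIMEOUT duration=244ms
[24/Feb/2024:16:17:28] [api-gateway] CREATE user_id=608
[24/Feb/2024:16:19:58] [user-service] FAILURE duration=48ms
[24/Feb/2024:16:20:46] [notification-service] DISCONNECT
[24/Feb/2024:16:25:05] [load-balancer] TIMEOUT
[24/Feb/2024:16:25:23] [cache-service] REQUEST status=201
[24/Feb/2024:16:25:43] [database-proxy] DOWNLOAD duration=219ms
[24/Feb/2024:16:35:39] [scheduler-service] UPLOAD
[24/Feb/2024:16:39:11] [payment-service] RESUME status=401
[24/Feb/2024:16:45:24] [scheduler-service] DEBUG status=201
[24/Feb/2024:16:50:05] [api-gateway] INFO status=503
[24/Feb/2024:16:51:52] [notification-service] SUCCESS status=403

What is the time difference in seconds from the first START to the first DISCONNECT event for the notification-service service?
1042

To find the time between events:

1. Locate the first START event for notification-service: 24/Feb/2024:16:03:24
2. Locate the first DISCONNECT event for notification-service: 24/Feb/2024:16:20:46
3. Calculate the difference: 24/Feb/2024:16:20:46 - 24/Feb/2024:16:03:24 = 1042 seconds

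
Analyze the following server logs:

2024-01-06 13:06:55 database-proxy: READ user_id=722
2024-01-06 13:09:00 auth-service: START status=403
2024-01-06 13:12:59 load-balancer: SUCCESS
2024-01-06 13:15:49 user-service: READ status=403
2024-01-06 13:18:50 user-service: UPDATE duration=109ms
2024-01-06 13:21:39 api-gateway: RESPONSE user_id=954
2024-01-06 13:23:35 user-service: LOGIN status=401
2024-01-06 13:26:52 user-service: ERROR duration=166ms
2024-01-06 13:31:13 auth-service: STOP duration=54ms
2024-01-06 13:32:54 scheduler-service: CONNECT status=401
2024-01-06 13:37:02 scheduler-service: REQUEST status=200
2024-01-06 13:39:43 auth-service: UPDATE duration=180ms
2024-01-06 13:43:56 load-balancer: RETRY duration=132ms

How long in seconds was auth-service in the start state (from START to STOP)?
1333

To calculate state duration:

1. Find START event for auth-service: 2024-01-06 13:09:00
2. Find STOP event for auth-service: 2024-01-06 13:31:13
3. Calculate duration: 2024-01-06 13:31:13 - 2024-01-06 13:09:00 = 1333 seconds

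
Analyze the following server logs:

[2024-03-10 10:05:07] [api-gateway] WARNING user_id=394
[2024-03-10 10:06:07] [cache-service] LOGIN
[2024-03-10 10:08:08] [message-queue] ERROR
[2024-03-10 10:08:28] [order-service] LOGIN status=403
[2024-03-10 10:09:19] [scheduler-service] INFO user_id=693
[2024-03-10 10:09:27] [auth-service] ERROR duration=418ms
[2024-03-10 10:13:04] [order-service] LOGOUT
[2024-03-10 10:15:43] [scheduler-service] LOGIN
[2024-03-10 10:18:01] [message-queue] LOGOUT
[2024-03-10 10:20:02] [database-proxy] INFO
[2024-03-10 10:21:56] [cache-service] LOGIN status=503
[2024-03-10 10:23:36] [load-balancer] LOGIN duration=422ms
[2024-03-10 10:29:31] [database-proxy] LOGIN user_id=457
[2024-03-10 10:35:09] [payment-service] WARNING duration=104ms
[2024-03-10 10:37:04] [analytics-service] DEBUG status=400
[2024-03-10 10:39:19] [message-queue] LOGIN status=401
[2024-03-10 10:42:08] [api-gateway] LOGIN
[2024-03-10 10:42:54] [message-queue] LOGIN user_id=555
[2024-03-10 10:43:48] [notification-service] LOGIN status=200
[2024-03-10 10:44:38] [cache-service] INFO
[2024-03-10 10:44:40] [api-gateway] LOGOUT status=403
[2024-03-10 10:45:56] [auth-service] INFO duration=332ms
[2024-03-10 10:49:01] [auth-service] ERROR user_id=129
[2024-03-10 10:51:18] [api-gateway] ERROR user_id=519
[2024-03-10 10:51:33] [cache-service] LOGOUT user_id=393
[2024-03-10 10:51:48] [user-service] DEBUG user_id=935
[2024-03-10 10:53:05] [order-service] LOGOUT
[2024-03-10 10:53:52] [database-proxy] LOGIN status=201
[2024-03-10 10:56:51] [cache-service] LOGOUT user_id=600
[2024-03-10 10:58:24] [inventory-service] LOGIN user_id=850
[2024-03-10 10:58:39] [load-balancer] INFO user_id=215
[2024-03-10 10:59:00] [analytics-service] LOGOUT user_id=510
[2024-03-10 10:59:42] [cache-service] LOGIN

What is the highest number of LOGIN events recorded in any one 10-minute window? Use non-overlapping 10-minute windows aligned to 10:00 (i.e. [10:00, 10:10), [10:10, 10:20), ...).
3

To find the burst window:

1. Divide the log period into non-overlapping 10-minute windows starting at 10:00
2. Count LOGIN events in each window
3. Find the window with maximum count
4. Maximum events in a window: 3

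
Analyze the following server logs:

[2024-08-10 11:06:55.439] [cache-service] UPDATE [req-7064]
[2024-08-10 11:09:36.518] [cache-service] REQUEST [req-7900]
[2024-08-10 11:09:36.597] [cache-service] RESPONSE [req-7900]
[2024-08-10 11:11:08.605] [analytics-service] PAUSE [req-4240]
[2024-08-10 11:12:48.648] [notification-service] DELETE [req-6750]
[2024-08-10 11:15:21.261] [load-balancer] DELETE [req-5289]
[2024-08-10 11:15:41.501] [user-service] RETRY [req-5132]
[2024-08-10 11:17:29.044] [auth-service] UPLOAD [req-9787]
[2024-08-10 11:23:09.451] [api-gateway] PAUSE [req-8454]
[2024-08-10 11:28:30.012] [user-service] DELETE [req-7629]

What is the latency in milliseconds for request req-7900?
79

To calculate latency:

1. Find REQUEST with id req-7900: 2024-08-10 11:09:36.518
2. Find RESPONSE with id req-7900: 2024-08-10 11:09:36.597
3. Latency: 2024-08-10 11:09:36.597 - 2024-08-10 11:09:36.518 = 79ms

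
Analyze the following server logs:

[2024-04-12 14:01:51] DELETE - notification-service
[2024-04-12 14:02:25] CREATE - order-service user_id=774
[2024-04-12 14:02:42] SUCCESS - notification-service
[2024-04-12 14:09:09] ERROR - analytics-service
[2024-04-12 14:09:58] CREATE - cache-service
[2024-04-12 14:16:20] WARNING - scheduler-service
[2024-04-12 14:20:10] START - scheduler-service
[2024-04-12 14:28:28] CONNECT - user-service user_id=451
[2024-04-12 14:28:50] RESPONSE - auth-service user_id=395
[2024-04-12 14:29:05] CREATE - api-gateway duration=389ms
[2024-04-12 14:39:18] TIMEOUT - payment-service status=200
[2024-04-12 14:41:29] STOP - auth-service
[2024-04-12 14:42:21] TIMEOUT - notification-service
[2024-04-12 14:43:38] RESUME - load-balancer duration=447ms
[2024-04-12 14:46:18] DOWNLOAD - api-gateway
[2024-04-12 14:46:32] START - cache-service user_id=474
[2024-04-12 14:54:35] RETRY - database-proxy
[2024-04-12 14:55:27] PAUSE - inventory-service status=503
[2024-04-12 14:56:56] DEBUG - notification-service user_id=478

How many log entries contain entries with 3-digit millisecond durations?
2

To find matching entries:

1. Pattern to match: entries with 3-digit millisecond durations
2. Scan each log entry for the pattern
3. Count matches: 2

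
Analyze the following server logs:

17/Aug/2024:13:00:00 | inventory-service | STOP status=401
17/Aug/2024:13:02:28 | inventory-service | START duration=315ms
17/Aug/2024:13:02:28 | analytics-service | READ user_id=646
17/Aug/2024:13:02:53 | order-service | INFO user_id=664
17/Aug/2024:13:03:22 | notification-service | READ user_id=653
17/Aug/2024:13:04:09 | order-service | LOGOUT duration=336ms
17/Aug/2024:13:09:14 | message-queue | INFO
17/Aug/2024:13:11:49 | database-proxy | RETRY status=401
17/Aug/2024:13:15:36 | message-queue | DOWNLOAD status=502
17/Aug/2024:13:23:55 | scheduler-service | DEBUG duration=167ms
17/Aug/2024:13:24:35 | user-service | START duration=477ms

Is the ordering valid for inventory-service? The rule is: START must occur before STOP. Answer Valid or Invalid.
Invalid

To validate ordering:

1. Required order: START → STOP
2. Rule: START must occur before STOP
3. Check actual order of events for inventory-service
4. Result: Invalid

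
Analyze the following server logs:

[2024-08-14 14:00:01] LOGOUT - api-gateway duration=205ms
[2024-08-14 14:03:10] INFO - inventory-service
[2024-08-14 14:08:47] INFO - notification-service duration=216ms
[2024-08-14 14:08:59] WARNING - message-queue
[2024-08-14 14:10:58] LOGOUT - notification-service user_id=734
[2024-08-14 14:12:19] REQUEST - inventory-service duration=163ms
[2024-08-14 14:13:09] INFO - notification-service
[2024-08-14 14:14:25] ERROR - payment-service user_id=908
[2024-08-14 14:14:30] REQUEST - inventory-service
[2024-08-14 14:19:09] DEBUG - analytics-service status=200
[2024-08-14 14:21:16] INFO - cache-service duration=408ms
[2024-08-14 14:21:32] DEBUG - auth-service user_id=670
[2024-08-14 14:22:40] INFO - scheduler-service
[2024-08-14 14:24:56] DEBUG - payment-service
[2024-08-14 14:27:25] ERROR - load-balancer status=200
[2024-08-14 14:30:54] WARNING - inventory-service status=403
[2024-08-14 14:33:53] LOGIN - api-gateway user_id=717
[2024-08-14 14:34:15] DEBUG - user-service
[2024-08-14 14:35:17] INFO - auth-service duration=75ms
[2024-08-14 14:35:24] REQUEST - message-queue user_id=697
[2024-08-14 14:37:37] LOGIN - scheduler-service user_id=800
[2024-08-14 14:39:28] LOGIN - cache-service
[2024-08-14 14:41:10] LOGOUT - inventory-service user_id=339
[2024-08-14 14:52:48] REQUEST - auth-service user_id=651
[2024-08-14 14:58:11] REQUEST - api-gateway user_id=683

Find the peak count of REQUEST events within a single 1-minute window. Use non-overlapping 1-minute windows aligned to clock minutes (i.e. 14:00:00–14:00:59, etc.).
1

To find the burst window:

1. Divide the log period into non-overlapping 1-minute windows starting at 14:00
2. Count REQUEST events in each window
3. Find the window with maximum count
4. Maximum events in a window: 1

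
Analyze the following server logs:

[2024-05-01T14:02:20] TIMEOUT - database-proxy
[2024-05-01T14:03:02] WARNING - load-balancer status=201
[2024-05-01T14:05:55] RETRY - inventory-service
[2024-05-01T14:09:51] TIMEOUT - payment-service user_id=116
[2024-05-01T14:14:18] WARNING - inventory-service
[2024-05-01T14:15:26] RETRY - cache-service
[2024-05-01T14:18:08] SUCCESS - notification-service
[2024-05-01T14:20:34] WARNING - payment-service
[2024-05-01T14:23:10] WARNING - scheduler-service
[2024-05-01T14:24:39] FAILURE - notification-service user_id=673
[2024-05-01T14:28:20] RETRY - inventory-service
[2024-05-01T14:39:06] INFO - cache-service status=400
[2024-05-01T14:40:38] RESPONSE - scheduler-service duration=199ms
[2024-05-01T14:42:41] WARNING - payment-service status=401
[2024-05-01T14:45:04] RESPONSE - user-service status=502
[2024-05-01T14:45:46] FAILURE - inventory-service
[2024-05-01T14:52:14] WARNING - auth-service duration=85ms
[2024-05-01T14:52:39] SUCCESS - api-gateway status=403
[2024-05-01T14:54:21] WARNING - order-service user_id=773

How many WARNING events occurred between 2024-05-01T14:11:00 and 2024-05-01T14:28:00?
3

To count events in the time window:

1. Window boundaries: 2024-05-01T14:11:00 to 2024-05-01T14:28:00
2. Filter for WARNING events within this window
3. Count matching events: 3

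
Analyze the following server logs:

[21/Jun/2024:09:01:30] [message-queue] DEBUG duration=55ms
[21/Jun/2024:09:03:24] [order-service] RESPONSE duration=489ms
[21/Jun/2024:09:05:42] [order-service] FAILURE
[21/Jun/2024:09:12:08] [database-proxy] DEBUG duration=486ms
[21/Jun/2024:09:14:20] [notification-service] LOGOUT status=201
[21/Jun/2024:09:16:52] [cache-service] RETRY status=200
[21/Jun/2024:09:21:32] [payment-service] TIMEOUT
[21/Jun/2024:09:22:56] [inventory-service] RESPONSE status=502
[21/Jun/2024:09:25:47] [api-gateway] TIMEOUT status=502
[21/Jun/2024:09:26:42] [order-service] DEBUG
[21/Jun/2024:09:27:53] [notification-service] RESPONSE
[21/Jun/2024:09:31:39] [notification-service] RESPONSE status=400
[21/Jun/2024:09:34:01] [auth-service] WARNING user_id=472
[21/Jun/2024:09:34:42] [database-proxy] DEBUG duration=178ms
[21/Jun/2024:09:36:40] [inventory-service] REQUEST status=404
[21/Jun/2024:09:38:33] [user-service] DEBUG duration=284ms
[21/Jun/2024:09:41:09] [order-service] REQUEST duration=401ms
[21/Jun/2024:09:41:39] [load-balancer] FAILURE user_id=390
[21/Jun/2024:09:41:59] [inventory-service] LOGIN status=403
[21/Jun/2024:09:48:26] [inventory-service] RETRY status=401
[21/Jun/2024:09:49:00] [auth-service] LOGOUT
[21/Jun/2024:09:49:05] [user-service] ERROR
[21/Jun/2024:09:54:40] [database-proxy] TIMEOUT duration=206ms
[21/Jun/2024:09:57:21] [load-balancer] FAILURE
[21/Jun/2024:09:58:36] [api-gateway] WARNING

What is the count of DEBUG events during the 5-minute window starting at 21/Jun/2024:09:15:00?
0

To count events in the time window:

1. Window boundaries: 21/Jun/2024:09:15:00 to 21/Jun/2024:09:20:00
2. Filter for DEBUG events within this window
3. Count matching events: 0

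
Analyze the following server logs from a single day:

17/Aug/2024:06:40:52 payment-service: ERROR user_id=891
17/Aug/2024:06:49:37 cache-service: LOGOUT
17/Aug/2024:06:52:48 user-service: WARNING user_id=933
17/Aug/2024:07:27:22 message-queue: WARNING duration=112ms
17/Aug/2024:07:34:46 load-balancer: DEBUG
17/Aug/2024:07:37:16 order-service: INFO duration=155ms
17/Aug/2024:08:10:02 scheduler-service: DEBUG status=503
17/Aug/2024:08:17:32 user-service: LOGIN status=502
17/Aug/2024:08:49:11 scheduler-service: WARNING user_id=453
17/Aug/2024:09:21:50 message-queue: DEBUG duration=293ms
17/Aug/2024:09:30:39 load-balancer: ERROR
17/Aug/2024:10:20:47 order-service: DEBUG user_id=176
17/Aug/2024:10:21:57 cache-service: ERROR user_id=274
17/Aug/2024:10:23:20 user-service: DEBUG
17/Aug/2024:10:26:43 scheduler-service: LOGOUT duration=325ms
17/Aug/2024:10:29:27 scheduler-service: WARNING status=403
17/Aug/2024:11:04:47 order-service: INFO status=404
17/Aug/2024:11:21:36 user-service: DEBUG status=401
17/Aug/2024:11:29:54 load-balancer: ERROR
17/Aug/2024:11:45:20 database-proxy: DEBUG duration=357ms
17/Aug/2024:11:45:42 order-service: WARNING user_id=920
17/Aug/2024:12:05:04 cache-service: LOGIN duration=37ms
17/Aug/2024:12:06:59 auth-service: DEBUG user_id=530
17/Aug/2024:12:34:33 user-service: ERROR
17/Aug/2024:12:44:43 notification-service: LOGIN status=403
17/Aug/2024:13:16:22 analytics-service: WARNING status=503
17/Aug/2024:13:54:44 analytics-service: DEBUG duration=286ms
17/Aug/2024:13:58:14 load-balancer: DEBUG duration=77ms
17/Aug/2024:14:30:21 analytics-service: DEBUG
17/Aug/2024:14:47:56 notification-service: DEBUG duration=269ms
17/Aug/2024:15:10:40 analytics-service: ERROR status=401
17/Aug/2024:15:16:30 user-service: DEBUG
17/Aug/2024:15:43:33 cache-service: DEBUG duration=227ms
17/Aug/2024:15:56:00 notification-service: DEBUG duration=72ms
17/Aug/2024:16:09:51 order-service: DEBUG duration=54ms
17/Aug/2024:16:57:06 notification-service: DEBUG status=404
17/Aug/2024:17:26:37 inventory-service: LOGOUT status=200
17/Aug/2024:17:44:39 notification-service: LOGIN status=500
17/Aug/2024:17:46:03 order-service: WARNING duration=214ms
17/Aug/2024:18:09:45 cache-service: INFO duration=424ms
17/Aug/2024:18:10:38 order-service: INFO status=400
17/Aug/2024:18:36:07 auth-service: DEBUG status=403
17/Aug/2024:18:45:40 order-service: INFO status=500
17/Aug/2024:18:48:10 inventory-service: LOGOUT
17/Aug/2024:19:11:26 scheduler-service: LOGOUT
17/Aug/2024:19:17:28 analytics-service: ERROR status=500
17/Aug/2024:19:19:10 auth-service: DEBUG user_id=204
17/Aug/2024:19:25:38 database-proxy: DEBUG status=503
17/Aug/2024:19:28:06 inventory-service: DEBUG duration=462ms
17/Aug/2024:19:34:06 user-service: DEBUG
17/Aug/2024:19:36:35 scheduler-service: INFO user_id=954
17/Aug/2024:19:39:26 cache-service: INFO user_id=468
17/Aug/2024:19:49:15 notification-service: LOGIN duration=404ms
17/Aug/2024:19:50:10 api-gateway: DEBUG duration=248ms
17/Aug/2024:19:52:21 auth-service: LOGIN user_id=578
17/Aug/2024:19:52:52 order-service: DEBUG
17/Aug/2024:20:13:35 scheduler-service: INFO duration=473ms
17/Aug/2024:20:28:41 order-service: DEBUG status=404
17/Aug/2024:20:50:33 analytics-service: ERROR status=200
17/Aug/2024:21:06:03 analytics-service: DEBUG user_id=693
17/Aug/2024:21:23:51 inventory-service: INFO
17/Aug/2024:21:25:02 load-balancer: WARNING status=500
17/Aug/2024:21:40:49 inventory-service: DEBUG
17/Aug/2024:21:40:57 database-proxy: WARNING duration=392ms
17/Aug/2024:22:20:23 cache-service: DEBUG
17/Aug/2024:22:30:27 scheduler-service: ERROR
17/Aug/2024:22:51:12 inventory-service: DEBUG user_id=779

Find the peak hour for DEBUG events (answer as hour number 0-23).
19

To find the peak hour:

1. Group all DEBUG events by hour
2. Count events in each hour
3. Find hour with maximum count
4. Peak hour: 19 (with 6 events)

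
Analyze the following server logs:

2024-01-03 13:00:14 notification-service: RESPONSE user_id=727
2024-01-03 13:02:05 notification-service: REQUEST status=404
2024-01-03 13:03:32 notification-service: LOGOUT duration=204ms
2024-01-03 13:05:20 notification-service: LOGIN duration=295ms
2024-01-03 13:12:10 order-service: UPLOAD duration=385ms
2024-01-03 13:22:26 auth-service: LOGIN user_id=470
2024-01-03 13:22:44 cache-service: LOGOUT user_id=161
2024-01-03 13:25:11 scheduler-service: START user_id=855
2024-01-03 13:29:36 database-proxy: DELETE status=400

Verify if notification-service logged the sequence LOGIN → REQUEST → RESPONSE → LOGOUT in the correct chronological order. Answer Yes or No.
No

To verify sequence order:

1. Find all events in sequence LOGIN → REQUEST → RESPONSE → LOGOUT for notification-service
2. Extract their timestamps
3. Check if timestamps are in ascending order
4. Result: No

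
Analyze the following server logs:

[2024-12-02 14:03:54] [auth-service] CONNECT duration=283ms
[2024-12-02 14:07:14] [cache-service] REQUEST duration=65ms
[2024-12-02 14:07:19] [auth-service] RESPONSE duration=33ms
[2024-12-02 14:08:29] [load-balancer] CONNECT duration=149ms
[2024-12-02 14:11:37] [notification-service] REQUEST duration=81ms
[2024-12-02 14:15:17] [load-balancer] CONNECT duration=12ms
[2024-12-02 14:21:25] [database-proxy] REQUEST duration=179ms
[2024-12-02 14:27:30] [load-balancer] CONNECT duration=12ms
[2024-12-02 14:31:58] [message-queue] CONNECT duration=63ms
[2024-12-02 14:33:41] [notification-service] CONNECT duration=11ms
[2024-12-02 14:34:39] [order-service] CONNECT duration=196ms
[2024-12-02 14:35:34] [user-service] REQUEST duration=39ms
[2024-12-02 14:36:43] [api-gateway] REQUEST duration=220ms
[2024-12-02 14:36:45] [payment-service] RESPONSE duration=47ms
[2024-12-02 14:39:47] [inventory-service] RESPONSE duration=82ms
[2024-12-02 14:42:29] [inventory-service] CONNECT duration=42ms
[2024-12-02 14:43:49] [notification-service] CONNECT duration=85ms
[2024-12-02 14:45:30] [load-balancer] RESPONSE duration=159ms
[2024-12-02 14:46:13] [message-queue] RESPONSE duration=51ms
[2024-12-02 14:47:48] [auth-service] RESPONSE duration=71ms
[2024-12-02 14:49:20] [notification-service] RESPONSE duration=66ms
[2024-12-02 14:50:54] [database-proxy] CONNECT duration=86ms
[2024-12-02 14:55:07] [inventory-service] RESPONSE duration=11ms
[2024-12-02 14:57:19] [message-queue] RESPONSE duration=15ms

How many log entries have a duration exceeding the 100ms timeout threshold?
6

To count timeouts:

1. Threshold: 100ms
2. Extract duration from each log entry
3. Count entries where duration > 100
4. Timeout count: 6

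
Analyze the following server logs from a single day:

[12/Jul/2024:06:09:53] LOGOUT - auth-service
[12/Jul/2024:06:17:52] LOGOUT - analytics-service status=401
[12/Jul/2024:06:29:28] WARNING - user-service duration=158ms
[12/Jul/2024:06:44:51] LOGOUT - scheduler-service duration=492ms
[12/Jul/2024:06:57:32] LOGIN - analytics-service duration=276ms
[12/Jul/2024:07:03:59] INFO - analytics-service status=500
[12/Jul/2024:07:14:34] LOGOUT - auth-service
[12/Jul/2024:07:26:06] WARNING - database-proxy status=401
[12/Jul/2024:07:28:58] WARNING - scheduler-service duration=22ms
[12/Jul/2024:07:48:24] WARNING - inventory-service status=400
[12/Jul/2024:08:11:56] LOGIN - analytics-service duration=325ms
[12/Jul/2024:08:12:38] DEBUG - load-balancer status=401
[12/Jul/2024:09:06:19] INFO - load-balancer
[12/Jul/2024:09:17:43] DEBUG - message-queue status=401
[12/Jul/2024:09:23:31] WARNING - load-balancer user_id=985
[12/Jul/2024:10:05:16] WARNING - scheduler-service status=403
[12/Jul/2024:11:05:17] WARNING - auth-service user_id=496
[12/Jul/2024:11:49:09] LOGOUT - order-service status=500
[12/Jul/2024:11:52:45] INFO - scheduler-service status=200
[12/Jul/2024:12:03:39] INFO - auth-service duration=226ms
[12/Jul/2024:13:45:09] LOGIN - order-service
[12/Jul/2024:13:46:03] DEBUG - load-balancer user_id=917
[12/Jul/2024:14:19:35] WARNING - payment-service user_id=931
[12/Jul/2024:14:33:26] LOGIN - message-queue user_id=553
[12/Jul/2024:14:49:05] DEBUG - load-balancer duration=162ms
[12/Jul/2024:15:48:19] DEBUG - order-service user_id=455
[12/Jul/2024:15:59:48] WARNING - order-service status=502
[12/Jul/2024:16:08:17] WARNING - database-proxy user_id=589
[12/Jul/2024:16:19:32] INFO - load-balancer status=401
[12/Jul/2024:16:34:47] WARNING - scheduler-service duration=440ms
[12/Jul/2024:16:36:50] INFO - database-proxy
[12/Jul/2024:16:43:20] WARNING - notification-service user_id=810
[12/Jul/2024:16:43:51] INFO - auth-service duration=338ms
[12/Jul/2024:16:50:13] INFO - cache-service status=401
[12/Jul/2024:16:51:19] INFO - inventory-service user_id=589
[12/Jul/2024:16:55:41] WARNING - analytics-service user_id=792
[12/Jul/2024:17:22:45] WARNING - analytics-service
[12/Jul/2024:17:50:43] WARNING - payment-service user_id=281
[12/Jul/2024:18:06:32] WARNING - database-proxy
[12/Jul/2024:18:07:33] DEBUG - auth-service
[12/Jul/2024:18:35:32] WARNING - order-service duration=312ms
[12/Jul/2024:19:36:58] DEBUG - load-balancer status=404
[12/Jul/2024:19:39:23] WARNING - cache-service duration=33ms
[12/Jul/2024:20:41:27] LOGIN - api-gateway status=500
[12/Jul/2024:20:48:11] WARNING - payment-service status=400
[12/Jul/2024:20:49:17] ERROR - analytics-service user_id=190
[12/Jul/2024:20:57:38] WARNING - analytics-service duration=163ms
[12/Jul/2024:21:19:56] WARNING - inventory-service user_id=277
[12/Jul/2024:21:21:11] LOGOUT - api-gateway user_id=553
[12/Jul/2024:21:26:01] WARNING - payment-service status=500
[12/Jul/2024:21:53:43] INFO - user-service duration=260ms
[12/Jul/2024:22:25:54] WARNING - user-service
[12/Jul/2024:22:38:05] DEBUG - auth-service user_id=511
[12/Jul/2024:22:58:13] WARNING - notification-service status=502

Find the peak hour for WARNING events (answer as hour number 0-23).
16

To find the peak hour:

1. Group all WARNING events by hour
2. Count events in each hour
3. Find hour with maximum count
4. Peak hour: 16 (with 4 events)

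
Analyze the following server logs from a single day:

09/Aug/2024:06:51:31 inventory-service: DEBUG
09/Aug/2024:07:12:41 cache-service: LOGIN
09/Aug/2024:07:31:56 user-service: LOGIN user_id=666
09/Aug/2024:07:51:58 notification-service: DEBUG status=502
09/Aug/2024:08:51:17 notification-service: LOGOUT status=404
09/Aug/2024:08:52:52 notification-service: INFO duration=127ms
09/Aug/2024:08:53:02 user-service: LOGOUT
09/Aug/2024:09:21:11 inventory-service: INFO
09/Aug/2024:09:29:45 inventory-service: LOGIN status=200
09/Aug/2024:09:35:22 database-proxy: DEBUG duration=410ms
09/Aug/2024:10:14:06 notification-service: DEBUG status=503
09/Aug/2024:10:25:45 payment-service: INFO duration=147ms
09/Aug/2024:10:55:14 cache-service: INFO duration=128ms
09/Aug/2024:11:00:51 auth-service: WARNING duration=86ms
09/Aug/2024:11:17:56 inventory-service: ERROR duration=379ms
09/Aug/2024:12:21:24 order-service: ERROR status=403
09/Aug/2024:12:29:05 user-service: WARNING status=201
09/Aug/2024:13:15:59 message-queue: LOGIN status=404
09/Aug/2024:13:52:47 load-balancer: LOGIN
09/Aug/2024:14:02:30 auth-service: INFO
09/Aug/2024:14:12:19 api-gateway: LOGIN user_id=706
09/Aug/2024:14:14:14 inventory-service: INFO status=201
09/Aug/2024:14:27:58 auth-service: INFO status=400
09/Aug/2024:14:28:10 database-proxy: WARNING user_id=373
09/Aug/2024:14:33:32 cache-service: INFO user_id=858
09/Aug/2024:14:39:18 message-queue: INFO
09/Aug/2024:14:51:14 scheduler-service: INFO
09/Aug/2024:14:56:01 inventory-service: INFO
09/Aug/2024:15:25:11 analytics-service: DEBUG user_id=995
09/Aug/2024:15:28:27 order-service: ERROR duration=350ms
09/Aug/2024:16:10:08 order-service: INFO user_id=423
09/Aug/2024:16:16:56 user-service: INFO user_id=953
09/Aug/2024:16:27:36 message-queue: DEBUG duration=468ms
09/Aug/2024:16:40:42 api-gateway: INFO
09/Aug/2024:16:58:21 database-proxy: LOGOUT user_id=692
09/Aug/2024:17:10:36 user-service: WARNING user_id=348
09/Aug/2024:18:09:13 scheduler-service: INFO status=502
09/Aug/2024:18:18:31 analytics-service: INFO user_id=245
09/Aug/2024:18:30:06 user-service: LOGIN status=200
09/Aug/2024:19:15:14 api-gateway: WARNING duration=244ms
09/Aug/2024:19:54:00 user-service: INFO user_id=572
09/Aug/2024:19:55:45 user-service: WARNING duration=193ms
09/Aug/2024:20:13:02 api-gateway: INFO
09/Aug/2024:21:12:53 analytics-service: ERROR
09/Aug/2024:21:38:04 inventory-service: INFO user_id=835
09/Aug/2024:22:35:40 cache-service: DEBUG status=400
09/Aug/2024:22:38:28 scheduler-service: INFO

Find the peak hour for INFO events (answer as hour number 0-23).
14

To find the peak hour:

1. Group all INFO events by hour
2. Count events in each hour
3. Find hour with maximum count
4. Peak hour: 14 (with 7 events)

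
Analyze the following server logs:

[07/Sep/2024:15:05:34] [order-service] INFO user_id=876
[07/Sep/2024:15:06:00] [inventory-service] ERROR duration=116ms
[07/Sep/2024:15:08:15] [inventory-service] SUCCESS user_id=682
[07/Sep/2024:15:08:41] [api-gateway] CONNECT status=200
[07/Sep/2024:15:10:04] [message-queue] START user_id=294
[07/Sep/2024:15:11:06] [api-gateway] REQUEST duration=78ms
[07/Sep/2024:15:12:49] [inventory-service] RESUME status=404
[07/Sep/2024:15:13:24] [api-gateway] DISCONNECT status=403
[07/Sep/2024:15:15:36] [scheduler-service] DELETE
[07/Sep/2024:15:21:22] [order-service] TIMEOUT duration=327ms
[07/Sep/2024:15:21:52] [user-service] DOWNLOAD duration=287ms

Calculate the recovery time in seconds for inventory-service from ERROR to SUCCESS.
135

To calculate recovery time:

1. Find ERROR event for inventory-service: 07/Sep/2024:15:06:00
2. Find next SUCCESS event for inventory-service: 07/Sep/2024:15:08:15
3. Recovery time: 07/Sep/2024:15:08:15 - 07/Sep/2024:15:06:00 = 135 seconds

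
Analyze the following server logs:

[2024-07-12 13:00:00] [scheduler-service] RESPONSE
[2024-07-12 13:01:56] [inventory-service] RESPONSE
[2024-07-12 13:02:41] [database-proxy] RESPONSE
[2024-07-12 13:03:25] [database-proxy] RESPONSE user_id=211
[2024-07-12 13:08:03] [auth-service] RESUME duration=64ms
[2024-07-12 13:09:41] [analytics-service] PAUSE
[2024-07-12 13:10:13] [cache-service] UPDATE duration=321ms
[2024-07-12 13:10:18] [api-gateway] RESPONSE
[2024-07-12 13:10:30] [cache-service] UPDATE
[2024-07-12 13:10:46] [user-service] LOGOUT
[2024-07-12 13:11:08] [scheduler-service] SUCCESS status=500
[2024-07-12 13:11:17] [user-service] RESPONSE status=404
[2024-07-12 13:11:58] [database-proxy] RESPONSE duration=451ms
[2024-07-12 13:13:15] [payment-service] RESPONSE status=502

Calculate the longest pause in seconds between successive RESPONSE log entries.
413

To find the longest gap:

1. Extract all RESPONSE events in chronological order
2. Calculate time differences between consecutive events
3. Find the maximum difference
4. Longest gap: 413 seconds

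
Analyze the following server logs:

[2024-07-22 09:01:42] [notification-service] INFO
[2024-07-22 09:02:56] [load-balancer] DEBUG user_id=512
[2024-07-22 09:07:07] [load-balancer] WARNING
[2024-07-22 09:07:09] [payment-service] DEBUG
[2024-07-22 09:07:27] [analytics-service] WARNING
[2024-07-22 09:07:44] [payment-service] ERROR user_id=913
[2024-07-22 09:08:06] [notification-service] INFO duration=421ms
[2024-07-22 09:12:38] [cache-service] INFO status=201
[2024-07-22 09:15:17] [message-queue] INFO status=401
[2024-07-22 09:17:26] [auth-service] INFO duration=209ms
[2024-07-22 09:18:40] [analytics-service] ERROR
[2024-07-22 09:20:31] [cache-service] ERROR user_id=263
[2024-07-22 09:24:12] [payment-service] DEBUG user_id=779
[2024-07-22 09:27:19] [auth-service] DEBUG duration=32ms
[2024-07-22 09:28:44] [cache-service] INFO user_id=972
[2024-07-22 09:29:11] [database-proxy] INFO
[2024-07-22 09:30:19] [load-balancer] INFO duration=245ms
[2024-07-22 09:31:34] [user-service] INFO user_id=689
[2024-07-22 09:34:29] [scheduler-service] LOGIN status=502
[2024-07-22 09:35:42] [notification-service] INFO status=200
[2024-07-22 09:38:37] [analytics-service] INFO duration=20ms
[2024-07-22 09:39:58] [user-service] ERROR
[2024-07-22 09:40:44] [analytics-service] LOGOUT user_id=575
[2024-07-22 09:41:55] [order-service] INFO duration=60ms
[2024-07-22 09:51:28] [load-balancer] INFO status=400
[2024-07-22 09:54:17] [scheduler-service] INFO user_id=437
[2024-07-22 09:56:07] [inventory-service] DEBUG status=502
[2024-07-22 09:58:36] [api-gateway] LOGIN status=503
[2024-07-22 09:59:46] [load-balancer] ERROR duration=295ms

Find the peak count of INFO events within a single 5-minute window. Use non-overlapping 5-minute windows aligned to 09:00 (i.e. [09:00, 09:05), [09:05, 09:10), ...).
2

To find the burst window:

1. Divide the log period into non-overlapping 5-minute windows starting at 09:00
2. Count INFO events in each window
3. Find the window with maximum count
4. Maximum events in a window: 2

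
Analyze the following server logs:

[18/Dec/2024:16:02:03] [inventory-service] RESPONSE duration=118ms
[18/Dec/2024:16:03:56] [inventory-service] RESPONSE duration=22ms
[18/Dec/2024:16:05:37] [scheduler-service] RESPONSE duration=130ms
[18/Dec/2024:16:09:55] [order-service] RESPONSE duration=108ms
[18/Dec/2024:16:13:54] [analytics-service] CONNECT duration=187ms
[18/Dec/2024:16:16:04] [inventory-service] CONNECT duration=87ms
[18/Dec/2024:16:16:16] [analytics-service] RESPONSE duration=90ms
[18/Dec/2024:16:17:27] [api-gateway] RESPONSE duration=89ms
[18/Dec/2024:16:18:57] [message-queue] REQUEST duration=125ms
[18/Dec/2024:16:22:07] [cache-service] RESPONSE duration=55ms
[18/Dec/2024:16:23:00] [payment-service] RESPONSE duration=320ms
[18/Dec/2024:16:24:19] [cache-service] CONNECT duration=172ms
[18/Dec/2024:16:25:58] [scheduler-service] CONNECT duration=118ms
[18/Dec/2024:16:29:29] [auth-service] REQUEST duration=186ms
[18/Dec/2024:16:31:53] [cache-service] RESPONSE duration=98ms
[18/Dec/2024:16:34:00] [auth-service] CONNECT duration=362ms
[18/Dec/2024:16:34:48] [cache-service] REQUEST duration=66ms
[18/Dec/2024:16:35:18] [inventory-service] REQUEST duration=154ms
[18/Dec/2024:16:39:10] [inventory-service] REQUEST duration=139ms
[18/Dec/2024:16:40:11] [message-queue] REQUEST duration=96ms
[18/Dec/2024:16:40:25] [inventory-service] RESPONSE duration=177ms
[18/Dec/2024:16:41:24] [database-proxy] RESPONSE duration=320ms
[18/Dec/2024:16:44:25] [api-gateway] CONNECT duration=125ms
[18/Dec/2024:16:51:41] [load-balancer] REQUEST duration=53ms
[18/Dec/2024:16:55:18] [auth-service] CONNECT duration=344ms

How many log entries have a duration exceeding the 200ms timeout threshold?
4

To count timeouts:

1. Threshold: 200ms
2. Extract duration from each log entry
3. Count entries where duration > 200
4. Timeout count: 4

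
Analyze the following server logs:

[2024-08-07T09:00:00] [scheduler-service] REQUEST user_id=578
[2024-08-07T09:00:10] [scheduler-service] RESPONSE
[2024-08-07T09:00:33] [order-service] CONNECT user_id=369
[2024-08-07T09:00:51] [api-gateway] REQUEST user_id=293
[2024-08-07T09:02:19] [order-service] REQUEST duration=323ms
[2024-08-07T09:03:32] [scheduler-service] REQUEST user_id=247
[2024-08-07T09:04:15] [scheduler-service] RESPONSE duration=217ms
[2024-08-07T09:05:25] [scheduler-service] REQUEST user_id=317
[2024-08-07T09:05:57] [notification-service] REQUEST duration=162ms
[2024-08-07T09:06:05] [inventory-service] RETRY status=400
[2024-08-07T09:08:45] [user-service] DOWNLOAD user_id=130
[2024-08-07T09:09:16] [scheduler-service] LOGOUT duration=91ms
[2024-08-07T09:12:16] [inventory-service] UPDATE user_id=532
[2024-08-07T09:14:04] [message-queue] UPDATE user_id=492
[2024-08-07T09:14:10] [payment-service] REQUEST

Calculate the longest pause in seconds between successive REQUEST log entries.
493

To find the longest gap:

1. Extract all REQUEST events in chronological order
2. Calculate time differences between consecutive events
3. Find the maximum difference
4. Longest gap: 493 seconds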